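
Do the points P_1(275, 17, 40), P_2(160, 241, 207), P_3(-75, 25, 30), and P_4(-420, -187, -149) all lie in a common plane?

Yes

The four points are coplanar iff the 3×3 determinant with rows P_1P_2, P_1P_3, P_1P_4 is zero.
Rows: (-115, 224, 167), (-350, 8, -10), (-695, -204, -189).
Expanding along the first row: (-115)(-3552) − (224)(59200) + (167)(76960) = 0.
Zero determinant ⇒ coplanar.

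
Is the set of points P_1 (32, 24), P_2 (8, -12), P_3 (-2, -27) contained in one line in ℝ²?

Yes

P_1P_2 = (-24, -36), P_1P_3 = (-34, -51).
det[P_1P_2; P_1P_3] = (-24)(-51) − (-36)(-34) = 0.
The determinant is zero, so the points are collinear.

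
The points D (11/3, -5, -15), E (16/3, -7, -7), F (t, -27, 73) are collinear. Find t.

22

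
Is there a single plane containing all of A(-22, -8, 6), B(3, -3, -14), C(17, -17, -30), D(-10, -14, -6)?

The four points are coplanar iff the 3×3 determinant with rows AB, AC, AD is zero.
Rows: (25, 5, -20), (39, -9, -36), (12, -6, -12).
Expanding along the first row: (25)(-108) − (5)(-36) + (-20)(-126) = 0.
Zero determinant ⇒ coplanar.

Yes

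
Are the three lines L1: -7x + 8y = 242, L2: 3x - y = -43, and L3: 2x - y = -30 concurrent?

No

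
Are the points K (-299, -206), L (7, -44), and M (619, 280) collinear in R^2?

Yes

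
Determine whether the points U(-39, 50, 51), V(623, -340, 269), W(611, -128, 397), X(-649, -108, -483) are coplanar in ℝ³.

Yes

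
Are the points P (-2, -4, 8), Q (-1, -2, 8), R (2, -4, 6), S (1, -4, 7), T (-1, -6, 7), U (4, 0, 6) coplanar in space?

The plane through P, Q, R has normal n = PQ × PR = (-4, 2, -8) and equation n·X = -64.
Checking the remaining points: n·S = -68, n·T = -64, n·U = -64.
Since n·S = -68 ≠ -64, S is off the plane and the points are not all coplanar.

No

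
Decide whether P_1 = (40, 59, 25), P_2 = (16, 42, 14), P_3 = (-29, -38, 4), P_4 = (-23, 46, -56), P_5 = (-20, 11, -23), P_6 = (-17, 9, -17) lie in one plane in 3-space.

No

The plane through P_1, P_2, P_3 has normal n = P_1P_2 × P_1P_3 = (-710, 255, 1155) and equation n·P = 15520.
Checking the remaining points: n·P_4 = -36620, n·P_5 = -9560, n·P_6 = -5270.
Since n·P_4 = -36620 ≠ 15520, P_4 is off the plane and the points are not all coplanar.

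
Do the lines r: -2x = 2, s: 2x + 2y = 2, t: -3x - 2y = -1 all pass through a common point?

Yes

Intersecting r and s: solving the 2×2 system gives (x, y) = (-1, 2).
Substitute into t: (-3)(-1) + (-2)(2) = -1.
This equals -1, so (-1, 2) lies on all three lines and they are concurrent.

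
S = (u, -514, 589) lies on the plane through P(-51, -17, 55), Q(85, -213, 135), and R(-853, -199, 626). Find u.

Coplanarity requires PQ · (PR × PS) = 0.
PQ = (136, -196, 80), PR = (-802, -182, 571); the triple product is linear in u with coefficient -97356 and constant term -31640700.
Setting it to zero: u = -325.

-325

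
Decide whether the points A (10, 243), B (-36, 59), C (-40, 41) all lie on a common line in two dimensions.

No

AB = (-46, -184), AC = (-50, -202).
det[AB; AC] = (-46)(-202) − (-184)(-50) = 92.
The determinant is nonzero, so they are not collinear.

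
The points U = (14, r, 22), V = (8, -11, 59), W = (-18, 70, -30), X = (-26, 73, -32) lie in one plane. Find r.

The points are coplanar iff UV · (UW × UX) = 0.
Expanding, this is linear in r: (-660)r + (13200) = 0.
So r = 20.

20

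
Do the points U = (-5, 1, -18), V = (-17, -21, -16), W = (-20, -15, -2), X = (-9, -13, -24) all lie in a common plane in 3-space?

With U as base: UV = (-12, -22, 2), UW = (-15, -16, 16), UX = (-4, -14, -6).
UW × UX = (320, -154, 146).
UV · (UW × UX) = -160.
Since -160 ≠ 0, the four points are not coplanar.

No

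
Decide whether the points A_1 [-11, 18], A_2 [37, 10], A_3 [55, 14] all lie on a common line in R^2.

A_1A_2 = (48, -8), A_1A_3 = (66, -4).
Twice the signed area of △A_1A_2A_3 is (48)(-4) − (-8)(66) = 336.
The area is nonzero, so the three points are not collinear.

No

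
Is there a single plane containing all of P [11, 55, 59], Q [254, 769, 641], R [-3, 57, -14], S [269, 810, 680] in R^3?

With P as base: PQ = (243, 714, 582), PR = (-14, 2, -73), PS = (258, 755, 621).
PR × PS = (56357, -10140, -11086).
PQ · (PR × PS) = 2739.
Since 2739 ≠ 0, the four points are not coplanar.

No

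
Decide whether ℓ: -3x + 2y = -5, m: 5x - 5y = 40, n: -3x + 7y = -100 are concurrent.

Yes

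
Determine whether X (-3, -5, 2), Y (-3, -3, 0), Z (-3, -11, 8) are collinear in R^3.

Yes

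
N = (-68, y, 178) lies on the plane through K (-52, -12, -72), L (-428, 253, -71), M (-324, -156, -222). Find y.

556

The plane through K, L, M has equation −39606x − 56672y + 126224z = -6348552.
Substituting N: (-56672)y + (25161080) = -6348552, so y = 556.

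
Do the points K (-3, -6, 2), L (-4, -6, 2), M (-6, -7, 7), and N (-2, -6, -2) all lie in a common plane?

No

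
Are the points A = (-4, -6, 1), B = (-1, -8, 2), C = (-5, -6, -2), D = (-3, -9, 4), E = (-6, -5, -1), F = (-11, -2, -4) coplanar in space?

No

The plane through A, B, C has normal n = AB × AC = (6, 8, -2) and equation n·P = -74.
Checking the remaining points: n·D = -98, n·E = -74, n·F = -74.
Since n·D = -98 ≠ -74, D is off the plane and the points are not all coplanar.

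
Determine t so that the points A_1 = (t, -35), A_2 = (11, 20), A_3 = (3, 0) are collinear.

-11

Collinearity: (A_1 − A_2) must be parallel to (A_3 − A_2) = (-8, -20).
Cross-multiplying the components: (t − 11)·(-20) = (-55)·(-8).
Solving gives t = -11.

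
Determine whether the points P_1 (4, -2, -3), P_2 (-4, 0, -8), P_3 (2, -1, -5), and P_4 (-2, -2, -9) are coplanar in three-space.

No

A normal to the plane through P_1, P_2, P_3 is n = P_1P_2 × P_1P_3 = (1, -6, -4).
The plane has equation n·P = 28. For P_4: n·P_4 = 46.
46 ≠ 28, so P_4 is off the plane.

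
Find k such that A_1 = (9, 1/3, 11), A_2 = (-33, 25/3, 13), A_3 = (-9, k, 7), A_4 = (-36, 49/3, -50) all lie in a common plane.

13/3

Normal to plane A_1A_2A_4: n = (-520, -2652, -312); plane equation n·P = -8996.
Requiring n·A_3 = -8996: (-2652)k + (2496) = -8996.
So k = 13/3.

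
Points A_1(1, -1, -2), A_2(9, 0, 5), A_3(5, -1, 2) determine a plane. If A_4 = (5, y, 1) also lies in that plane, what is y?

0

The plane through A_1, A_2, A_3 has equation 4x − 4y − 4z = 16.
Substituting A_4: (-4)y + (16) = 16, so y = 0.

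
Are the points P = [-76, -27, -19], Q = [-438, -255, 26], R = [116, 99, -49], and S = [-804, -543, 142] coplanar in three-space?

The four points are coplanar iff the 3×3 determinant with rows PQ, PR, PS is zero.
Rows: (-362, -228, 45), (192, 126, -30), (-728, -516, 161).
Expanding along the first row: (-362)(4806) − (-228)(9072) + (45)(-7344) = -1836.
Nonzero ⇒ not coplanar.

No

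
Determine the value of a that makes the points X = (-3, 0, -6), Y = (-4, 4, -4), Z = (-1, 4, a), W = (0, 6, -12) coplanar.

-10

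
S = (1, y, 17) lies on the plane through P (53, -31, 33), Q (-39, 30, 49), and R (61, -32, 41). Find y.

Coplanarity requires PQ · (PR × PS) = 0.
PQ = (-92, 61, 16), PR = (8, -1, 8); the triple product is linear in y with coefficient 864 and constant term 6912.
Setting it to zero: y = -8.

-8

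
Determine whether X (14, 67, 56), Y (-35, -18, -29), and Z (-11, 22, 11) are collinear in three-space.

XY = (-49, -85, -85), XZ = (-25, -45, -45).
XY × XZ = (0, -80, 80).
The cross product is nonzero, so the points do not lie on one line.

No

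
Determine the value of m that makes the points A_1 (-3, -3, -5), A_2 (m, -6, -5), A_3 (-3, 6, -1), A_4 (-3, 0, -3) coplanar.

-3

Normal to plane A_1A_3A_4: n = (6, 0, 0); plane equation n·P = -18.
Requiring n·A_2 = -18: (6)m + (0) = -18.
So m = -3.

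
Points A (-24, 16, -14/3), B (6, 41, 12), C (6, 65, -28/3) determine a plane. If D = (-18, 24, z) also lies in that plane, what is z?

-4

Coplanarity requires AB · (AC × AD) = 0.
AB = (30, 25, 50/3), AC = (30, 49, -14/3); the triple product is linear in z with coefficient 720 and constant term 2880.
Setting it to zero: z = -4.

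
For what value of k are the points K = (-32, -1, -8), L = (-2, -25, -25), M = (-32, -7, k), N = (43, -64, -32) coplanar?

Coplanarity ⇔ det[KL; KM; KN] = 0.
Expanding, this is linear in k: (90)k + (-2610) = 0.
So k = 29.

29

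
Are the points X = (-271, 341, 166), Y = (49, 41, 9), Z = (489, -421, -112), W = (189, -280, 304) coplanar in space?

The four points are coplanar iff the 3×3 determinant with rows XY, XZ, XW is zero.
Rows: (320, -300, -157), (760, -762, -278), (460, -621, 138).
Expanding along the first row: (320)(-277794) − (-300)(232760) + (-157)(-121440) = 0.
Zero determinant ⇒ coplanar.

Yes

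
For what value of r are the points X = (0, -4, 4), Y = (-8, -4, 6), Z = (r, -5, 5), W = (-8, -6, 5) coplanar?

-6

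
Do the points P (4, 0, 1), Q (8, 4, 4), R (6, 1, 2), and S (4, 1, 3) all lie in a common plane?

No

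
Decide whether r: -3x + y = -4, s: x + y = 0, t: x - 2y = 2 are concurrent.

Lines aᵢx + bᵢy = cᵢ with pairwise distinct directions are concurrent exactly when det[aᵢ bᵢ cᵢ] = 0.
Here the determinant is 4.
Nonzero, so no common point exists.

No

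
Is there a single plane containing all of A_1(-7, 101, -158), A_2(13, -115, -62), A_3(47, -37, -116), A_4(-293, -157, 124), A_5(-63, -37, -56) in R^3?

No

The plane through A_1, A_2, A_3 has normal n = A_1A_2 × A_1A_3 = (4176, 4344, 8904) and equation n·P = -997320.
Checking the remaining points: n·A_4 = -801480, n·A_5 = -922440.
Since n·A_4 = -801480 ≠ -997320, A_4 is off the plane and the points are not all coplanar.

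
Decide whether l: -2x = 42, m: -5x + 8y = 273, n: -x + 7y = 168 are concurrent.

Yes

Lines aᵢx + bᵢy = cᵢ with pairwise distinct directions are concurrent exactly when det[aᵢ bᵢ cᵢ] = 0.
Here the determinant is 0.
It vanishes, so the lines are concurrent at (-21, 21).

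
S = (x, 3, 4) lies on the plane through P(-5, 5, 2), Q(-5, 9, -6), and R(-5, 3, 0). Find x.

-5

The plane through P, Q, R has equation −24x = 120.
Substituting S: (-24)x + (0) = 120, so x = -5.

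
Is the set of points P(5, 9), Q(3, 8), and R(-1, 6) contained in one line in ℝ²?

PQ = (-2, -1), PR = (-6, -3).
Checking proportionality: PR = 3·PQ, so the vectors are parallel and the points are collinear.

Yes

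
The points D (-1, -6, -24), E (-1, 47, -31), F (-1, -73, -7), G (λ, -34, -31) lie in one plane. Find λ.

Normal to plane DEF: n = (432, 0, 0); plane equation n·P = -432.
Requiring n·G = -432: (432)λ + (0) = -432.
So λ = -1.

-1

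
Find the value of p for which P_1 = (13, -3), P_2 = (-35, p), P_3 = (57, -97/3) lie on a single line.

29

The three points are collinear iff det[P_1P_2; P_1P_3] = 0.
This determinant is linear in p: (-44)p + (1276) = 0, so p = 29.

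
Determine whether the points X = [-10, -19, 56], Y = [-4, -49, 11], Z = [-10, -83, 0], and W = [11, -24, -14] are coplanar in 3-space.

Yes

With X as base: XY = (6, -30, -45), XZ = (0, -64, -56), XW = (21, -5, -70).
XZ × XW = (4200, -1176, 1344).
XY · (XZ × XW) = 0.
The scalar triple product vanishes, so the four points are coplanar.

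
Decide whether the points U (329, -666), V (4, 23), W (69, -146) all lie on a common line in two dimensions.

UV = (-325, 689), UW = (-260, 520).
Twice the signed area of △UVW is (-325)(520) − (689)(-260) = 10140.
The area is nonzero, so the three points are not collinear.

No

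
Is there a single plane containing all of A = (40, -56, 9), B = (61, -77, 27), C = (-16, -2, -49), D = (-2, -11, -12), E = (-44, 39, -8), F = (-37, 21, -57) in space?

Yes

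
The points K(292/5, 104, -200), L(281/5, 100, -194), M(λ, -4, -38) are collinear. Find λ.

-1

Direction KL = (-11/5, -4, 6). From the y-coordinate of M, the parameter along the line is τ = (-4 − 104)/(-4) = 27.
Then λ = 292/5 + 27·(-11/5) = -1.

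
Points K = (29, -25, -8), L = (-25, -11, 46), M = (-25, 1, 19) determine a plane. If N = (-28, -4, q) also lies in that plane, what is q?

The plane through K, L, M has equation −1026x − 1458y − 648z = 11880.
Substituting N: (-648)q + (34560) = 11880, so q = 35.

35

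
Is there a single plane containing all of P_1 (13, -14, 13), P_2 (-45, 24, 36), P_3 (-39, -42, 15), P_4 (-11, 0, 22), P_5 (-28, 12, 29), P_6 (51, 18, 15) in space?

The plane through P_1, P_2, P_3 has normal n = P_1P_2 × P_1P_3 = (720, -1080, 3600) and equation n·P = 71280.
Checking the remaining points: n·P_4 = 71280, n·P_5 = 71280, n·P_6 = 71280.
All equal 71280, so all 6 points lie in one plane.

Yes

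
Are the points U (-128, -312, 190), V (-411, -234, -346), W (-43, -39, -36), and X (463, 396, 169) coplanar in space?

With U as base: UV = (-283, 78, -536), UW = (85, 273, -226), UX = (591, 708, -21).
UW × UX = (154275, -131781, -101163).
UV · (UW × UX) = 284625.
Since 284625 ≠ 0, the four points are not coplanar.

No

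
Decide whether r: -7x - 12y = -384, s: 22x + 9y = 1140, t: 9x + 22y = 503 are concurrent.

Lines aᵢx + bᵢy = cᵢ with pairwise distinct directions are concurrent exactly when det[aᵢ bᵢ cᵢ] = 0.
Here the determinant is -1209.
Nonzero, so no common point exists.

No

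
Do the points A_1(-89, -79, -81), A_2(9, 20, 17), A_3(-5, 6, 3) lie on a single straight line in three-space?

No

A_1A_2 = (98, 99, 98), A_1A_3 = (84, 85, 84).
Comparing components 2 and 3: (99)(84) − (98)(85) = -14 ≠ 0, so A_1A_2 and A_1A_3 are not parallel and the points are not collinear.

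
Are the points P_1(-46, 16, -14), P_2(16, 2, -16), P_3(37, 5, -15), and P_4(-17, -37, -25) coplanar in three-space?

A normal to the plane through P_1, P_2, P_3 is n = P_1P_2 × P_1P_3 = (-8, -104, 480).
The plane has equation n·P = -8016. For P_4: n·P_4 = -8016.
Equal, so P_4 lies in the plane and all four are coplanar.

Yes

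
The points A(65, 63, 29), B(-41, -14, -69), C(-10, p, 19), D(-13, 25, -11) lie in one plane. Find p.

Normal to plane ABD: n = (-644, 3404, -1978); plane equation n·P = 115230.
Requiring n·C = 115230: (3404)p + (-31142) = 115230.
So p = 43.

43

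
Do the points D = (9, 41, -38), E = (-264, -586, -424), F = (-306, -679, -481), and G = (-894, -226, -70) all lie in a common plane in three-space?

Yes

A normal to the plane through D, E, F is n = DE × DF = (-159, 651, -945).
The plane has equation n·P = 61170. For G: n·G = 61170.
Equal, so G lies in the plane and all four are coplanar.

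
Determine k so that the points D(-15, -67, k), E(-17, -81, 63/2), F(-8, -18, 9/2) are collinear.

51/2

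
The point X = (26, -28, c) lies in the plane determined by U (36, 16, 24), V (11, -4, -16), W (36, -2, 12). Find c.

-16

A normal to the plane is n = UV × UW = (-480, -300, 450).
X lies in the plane iff n · UX = 0.
This gives (450)c + (7200) = 0, so c = -16.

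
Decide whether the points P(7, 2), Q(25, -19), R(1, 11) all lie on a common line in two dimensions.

PQ = (18, -21), PR = (-6, 9).
Twice the signed area of △PQR is (18)(9) − (-21)(-6) = 36.
The area is nonzero, so the three points are not collinear.

No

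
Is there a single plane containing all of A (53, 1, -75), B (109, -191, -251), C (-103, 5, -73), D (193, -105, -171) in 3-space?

No

A normal to the plane through A, B, C is n = AB × AC = (320, 27344, -29728).
The plane has equation n·P = 2273904. For D: n·D = 2274128.
2274128 ≠ 2273904, so D is off the plane.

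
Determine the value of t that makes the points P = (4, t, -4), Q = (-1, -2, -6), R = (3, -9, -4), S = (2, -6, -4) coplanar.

The points are coplanar iff PQ · (PR × PS) = 0.
Expanding, this is linear in t: (2)t + (24) = 0.
So t = -12.

-12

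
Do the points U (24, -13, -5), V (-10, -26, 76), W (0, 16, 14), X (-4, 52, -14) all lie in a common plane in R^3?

With U as base: UV = (-34, -13, 81), UW = (-24, 29, 19), UX = (-28, 65, -9).
UW × UX = (-1496, -748, -748).
UV · (UW × UX) = 0.
The scalar triple product vanishes, so the four points are coplanar.

Yes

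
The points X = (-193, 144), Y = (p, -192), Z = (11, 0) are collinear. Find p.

Collinearity: (Y − X) must be parallel to (Z − X) = (204, -144).
Cross-multiplying the components: (p − (-193))·(-144) = (-336)·(204).
Solving gives p = 283.

283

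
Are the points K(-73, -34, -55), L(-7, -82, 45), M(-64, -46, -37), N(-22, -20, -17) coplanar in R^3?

No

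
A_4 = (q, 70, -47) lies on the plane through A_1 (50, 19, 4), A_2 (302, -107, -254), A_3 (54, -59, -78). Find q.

A normal to the plane is n = A_1A_2 × A_1A_3 = (-9792, 19632, -19152).
A_4 lies in the plane iff n · A_1A_4 = 0.
This gives (-9792)q + (2467584) = 0, so q = 252.

252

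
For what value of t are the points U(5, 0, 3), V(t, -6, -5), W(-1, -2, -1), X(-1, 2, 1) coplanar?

-5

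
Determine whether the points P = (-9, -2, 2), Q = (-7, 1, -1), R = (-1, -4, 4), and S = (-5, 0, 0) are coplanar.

Yes

The four points are coplanar iff the 3×3 determinant with rows PQ, PR, PS is zero.
Rows: (2, 3, -3), (8, -2, 2), (4, 2, -2).
Expanding along the first row: (2)(0) − (3)(-24) + (-3)(24) = 0.
Zero determinant ⇒ coplanar.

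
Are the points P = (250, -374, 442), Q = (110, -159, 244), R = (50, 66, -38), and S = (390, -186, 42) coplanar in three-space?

Yes

The four points are coplanar iff the 3×3 determinant with rows PQ, PR, PS is zero.
Rows: (-140, 215, -198), (-200, 440, -480), (140, 188, -400).
Expanding along the first row: (-140)(-85760) − (215)(147200) + (-198)(-99200) = 0.
Zero determinant ⇒ coplanar.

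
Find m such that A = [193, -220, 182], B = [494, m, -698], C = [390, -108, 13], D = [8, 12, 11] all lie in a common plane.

587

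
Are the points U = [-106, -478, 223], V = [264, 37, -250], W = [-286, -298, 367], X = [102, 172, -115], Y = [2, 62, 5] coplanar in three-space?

No

The plane through U, V, W has normal n = UV × UW = (159300, 31860, 159300) and equation n·P = 3409020.
Checking the remaining points: n·X = 3409020, n·Y = 3090420.
Since n·Y = 3090420 ≠ 3409020, Y is off the plane and the points are not all coplanar.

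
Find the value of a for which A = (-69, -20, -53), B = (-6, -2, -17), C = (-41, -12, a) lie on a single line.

Direction AB = (63, 18, 36). From the x-coordinate of C, the parameter along the line is τ = (-41 − (-69))/63 = 4/9.
Then a = (-53) + 4/9·(36) = -37.

-37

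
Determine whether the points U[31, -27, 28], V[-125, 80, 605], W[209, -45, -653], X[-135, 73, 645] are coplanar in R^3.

The four points are coplanar iff the 3×3 determinant with rows UV, UW, UX is zero.
Rows: (-156, 107, 577), (178, -18, -681), (-166, 100, 617).
Expanding along the first row: (-156)(56994) − (107)(-3220) + (577)(14812) = 0.
Zero determinant ⇒ coplanar.

Yes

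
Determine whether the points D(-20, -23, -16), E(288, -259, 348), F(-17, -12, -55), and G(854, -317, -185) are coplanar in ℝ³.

With D as base: DE = (308, -236, 364), DF = (3, 11, -39), DG = (874, -294, -169).
DF × DG = (-13325, -33579, -10496).
DE · (DF × DG) = 0.
The scalar triple product vanishes, so the four points are coplanar.

Yes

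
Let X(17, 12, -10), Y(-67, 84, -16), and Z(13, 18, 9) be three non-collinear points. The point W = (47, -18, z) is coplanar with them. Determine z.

-40

Coplanarity requires XY · (XZ × XW) = 0.
XY = (-84, 72, -6), XZ = (-4, 6, 19); the triple product is linear in z with coefficient -216 and constant term -8640.
Setting it to zero: z = -40.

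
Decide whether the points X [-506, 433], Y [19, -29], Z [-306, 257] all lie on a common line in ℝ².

Yes

XY = (525, -462), XZ = (200, -176).
Checking proportionality: XZ = 8/21·XY, so the vectors are parallel and the points are collinear.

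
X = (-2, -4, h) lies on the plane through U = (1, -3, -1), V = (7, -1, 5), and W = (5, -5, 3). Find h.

Coplanarity requires UV · (UW × UX) = 0.
UV = (6, 2, 6), UW = (4, -2, 4); the triple product is linear in h with coefficient -20 and constant term -80.
Setting it to zero: h = -4.

-4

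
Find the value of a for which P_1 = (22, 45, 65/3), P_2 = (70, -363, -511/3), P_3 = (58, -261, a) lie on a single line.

-367/3

Collinearity requires P_1P_2 × P_1P_3 = 0; each component is linear in a.
The x-component gives (-408)a + (-49912) = 0, so a = -367/3.
The remaining components then also vanish.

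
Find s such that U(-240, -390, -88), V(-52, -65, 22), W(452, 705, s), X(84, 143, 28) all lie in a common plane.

The points are coplanar iff UV · (UW × UX) = 0.
Expanding, this is linear in s: (5096)s + (-214032) = 0.
So s = 42.

42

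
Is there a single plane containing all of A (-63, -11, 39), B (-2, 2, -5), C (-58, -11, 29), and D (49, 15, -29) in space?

A normal to the plane through A, B, C is n = AB × AC = (-130, 390, -65).
The plane has equation n·P = 1365. For D: n·D = 1365.
Equal, so D lies in the plane and all four are coplanar.

Yes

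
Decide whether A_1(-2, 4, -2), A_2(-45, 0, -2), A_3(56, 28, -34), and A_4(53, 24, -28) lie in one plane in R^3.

No

With A_1 as base: A_1A_2 = (-43, -4, 0), A_1A_3 = (58, 24, -32), A_1A_4 = (55, 20, -26).
A_1A_3 × A_1A_4 = (16, -252, -160).
A_1A_2 · (A_1A_3 × A_1A_4) = 320.
Since 320 ≠ 0, the four points are not coplanar.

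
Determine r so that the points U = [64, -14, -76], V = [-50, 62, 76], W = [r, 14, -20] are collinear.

22

Collinearity requires UV × UW = 0; each component is linear in r.
The y-component gives (152)r + (-3344) = 0, so r = 22.
The remaining components then also vanish.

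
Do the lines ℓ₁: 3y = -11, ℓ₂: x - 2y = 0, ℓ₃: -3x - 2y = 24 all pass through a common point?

Intersecting ℓ₁ and ℓ₂: solving the 2×2 system gives (x, y) = (-22/3, -11/3).
Substitute into ℓ₃: (-3)(-22/3) + (-2)(-11/3) = 88/3.
But ℓ₃ requires 24 ≠ 88/3, so the three lines have no common point.

No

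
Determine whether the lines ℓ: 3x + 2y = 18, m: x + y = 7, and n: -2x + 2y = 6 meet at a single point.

No

Intersecting ℓ and m: solving the 2×2 system gives (x, y) = (4, 3).
Substitute into n: (-2)(4) + (2)(3) = -2.
But n requires 6 ≠ -2, so the three lines have no common point.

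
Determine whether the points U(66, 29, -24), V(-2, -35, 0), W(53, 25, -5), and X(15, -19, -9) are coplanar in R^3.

No

A normal to the plane through U, V, W is n = UV × UW = (-1120, 980, -560).
The plane has equation n·P = -32060. For X: n·X = -30380.
-30380 ≠ -32060, so X is off the plane.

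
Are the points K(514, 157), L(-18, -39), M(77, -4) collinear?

Yes

KL = (-532, -196), KM = (-437, -161).
Twice the signed area of △KLM is (-532)(-161) − (-196)(-437) = 0.
The triangle is degenerate (zero area), so the points are collinear.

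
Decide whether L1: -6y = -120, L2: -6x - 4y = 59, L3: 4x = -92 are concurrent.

No

Intersecting L1 and L2: solving the 2×2 system gives (x, y) = (-139/6, 20).
Substitute into L3: (4)(-139/6) + (0)(20) = -278/3.
But L3 requires -92 ≠ -278/3, so the three lines have no common point.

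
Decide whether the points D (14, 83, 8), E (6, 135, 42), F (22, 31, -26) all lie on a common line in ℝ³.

DE = (-8, 52, 34), DF = (8, -52, -34).
Each component of DF is -1 times the corresponding component of DE, so DF = -1·DE and the points are collinear.

Yes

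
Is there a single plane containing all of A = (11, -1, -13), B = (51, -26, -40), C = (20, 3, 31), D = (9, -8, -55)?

With A as base: AB = (40, -25, -27), AC = (9, 4, 44), AD = (-2, -7, -42).
AC × AD = (140, 290, -55).
AB · (AC × AD) = -165.
Since -165 ≠ 0, the four points are not coplanar.

No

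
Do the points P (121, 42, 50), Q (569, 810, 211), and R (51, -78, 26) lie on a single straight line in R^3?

No

PQ = (448, 768, 161), PR = (-70, -120, -24).
Comparing components 2 and 3: (768)(-24) − (161)(-120) = 888 ≠ 0, so PQ and PR are not parallel and the points are not collinear.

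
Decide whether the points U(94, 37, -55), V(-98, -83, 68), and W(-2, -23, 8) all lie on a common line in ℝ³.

No

UV = (-192, -120, 123), UW = (-96, -60, 63).
UV × UW = (-180, 288, 0).
The cross product is nonzero, so the points do not lie on one line.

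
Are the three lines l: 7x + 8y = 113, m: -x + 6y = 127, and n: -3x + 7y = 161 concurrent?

Intersecting l and m: solving the 2×2 system gives (x, y) = (-169/25, 501/25).
Substitute into n: (-3)(-169/25) + (7)(501/25) = 4014/25.
But n requires 161 ≠ 4014/25, so the three lines have no common point.

No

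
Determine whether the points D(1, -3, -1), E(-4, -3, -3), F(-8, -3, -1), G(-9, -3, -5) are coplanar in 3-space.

Yes

A normal to the plane through D, E, F is n = DE × DF = (0, 18, 0).
The plane has equation n·P = -54. For G: n·G = -54.
Equal, so G lies in the plane and all four are coplanar.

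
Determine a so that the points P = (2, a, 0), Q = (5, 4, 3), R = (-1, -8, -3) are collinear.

Direction QR = (-6, -12, -6). From the x-coordinate of P, the parameter along the line is τ = (2 − 5)/(-6) = 1/2.
Then a = 4 + 1/2·(-12) = -2.

-2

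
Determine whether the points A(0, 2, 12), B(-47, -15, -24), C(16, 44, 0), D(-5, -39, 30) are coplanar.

The four points are coplanar iff the 3×3 determinant with rows AB, AC, AD is zero.
Rows: (-47, -17, -36), (16, 42, -12), (-5, -41, 18).
Expanding along the first row: (-47)(264) − (-17)(228) + (-36)(-446) = 7524.
Nonzero ⇒ not coplanar.

No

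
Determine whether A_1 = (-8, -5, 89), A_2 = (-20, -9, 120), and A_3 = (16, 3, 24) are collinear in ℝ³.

A_1A_2 = (-12, -4, 31), A_1A_3 = (24, 8, -65).
A_1A_2 × A_1A_3 = (12, -36, 0).
The cross product is nonzero, so the points do not lie on one line.

No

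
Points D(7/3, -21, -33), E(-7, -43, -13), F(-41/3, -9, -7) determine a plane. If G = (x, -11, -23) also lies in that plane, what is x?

The plane through D, E, F has equation −812x − (232/3)y − 464z = 45124/3.
Substituting G: (-812)x + (34568/3) = 45124/3, so x = -13/3.

-13/3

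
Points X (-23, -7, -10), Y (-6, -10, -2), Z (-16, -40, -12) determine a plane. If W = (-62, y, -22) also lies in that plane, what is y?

Coplanarity requires XY · (XZ × XW) = 0.
XY = (17, -3, 8), XZ = (7, -33, -2); the triple product is linear in y with coefficient 90 and constant term -3420.
Setting it to zero: y = 38.

38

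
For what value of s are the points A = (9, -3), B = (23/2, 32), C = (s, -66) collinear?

9/2

The three points are collinear iff det[AB; AC] = 0.
This determinant is linear in s: (-35)s + (315/2) = 0, so s = 9/2.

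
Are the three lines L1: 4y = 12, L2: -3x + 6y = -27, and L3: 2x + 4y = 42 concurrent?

Yes

Intersecting L1 and L2: solving the 2×2 system gives (x, y) = (15, 3).
Substitute into L3: (2)(15) + (4)(3) = 42.
This equals 42, so (15, 3) lies on all three lines and they are concurrent.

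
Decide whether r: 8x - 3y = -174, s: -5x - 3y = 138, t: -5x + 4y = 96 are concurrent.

Yes

The three lines meet at one point iff the augmented coefficient matrix [aᵢ bᵢ cᵢ] has rank < 3, i.e. its determinant vanishes.
Here the determinant is 0.
It vanishes, so the lines are concurrent at (-24, -6).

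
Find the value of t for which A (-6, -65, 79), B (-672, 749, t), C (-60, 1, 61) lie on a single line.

Collinearity requires AB × AC = 0; each component is linear in t.
The x-component gives (-66)t + (-9438) = 0, so t = -143.
The remaining components then also vanish.

-143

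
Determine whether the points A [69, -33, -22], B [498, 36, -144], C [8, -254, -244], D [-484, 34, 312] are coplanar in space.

Yes

With A as base: AB = (429, 69, -122), AC = (-61, -221, -222), AD = (-553, 67, 334).
AC × AD = (-58940, 143140, -126300).
AB · (AC × AD) = 0.
The scalar triple product vanishes, so the four points are coplanar.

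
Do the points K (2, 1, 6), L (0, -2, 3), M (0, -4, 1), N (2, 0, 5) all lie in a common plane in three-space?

With K as base: KL = (-2, -3, -3), KM = (-2, -5, -5), KN = (0, -1, -1).
KM × KN = (0, -2, 2).
KL · (KM × KN) = 0.
The scalar triple product vanishes, so the four points are coplanar.

Yes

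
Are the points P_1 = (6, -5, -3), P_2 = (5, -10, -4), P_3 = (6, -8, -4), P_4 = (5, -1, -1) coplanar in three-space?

With P_1 as base: P_1P_2 = (-1, -5, -1), P_1P_3 = (0, -3, -1), P_1P_4 = (-1, 4, 2).
P_1P_3 × P_1P_4 = (-2, 1, -3).
P_1P_2 · (P_1P_3 × P_1P_4) = 0.
The scalar triple product vanishes, so the four points are coplanar.

Yes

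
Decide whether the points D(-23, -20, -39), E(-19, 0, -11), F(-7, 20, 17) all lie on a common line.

DE = (4, 20, 28), DF = (16, 40, 56).
DE × DF = (0, 224, -160).
The cross product is nonzero, so the points do not lie on one line.

No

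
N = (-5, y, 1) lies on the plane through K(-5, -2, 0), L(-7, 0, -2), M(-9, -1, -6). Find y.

-1/2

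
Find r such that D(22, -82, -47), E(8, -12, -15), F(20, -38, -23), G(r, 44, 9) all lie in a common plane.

Normal to plane DEF: n = (272, 272, -476); plane equation n·P = 6052.
Requiring n·G = 6052: (272)r + (7684) = 6052.
So r = -6.

-6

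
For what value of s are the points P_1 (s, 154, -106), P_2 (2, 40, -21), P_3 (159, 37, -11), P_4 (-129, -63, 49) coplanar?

The points are coplanar iff P_1P_2 · (P_1P_3 × P_1P_4) = 0.
Expanding, this is linear in s: (-820)s + (-4100) = 0.
So s = -5.

-5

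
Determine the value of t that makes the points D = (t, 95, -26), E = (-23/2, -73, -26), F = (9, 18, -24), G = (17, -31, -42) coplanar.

61/2

Coplanarity ⇔ det[DE; DF; DG] = 0.
Expanding, this is linear in t: (1540)t + (-46970) = 0.
So t = 61/2.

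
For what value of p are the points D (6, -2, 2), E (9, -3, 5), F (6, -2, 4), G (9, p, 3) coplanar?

The points are coplanar iff DE · (DF × DG) = 0.
Expanding, this is linear in p: (-6)p + (-18) = 0.
So p = -3.

-3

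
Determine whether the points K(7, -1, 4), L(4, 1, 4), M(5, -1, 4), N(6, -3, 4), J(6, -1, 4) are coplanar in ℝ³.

Yes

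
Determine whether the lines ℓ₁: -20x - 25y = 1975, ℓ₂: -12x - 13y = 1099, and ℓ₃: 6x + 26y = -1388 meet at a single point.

Yes

Intersecting ℓ₁ and ℓ₂: solving the 2×2 system gives (x, y) = (-45, -43).
Substitute into ℓ₃: (6)(-45) + (26)(-43) = -1388.
This equals -1388, so (-45, -43) lies on all three lines and they are concurrent.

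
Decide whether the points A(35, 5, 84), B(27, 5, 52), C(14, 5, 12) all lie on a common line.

AB = (-8, 0, -32), AC = (-21, 0, -72).
AB × AC = (0, 96, 0).
The cross product is nonzero, so the points do not lie on one line.

No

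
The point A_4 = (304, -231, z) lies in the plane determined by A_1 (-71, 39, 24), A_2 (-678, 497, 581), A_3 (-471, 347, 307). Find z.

Coplanarity requires A_1A_2 · (A_1A_3 × A_1A_4) = 0.
A_1A_2 = (-607, 458, 557), A_1A_3 = (-400, 308, 283); the triple product is linear in z with coefficient -3756 and constant term -1862976.
Setting it to zero: z = -496.

-496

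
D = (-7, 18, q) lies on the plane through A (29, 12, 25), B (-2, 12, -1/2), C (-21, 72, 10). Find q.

Coplanarity requires AB · (AC × AD) = 0.
AB = (-31, 0, -51/2), AC = (-50, 60, -15); the triple product is linear in q with coefficient -1860 and constant term -3720.
Setting it to zero: q = -2.

-2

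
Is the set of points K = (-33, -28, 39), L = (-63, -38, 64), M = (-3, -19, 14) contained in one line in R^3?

No

KL = (-30, -10, 25), KM = (30, 9, -25).
Comparing components 2 and 3: (-10)(-25) − (25)(9) = 25 ≠ 0, so KL and KM are not parallel and the points are not collinear.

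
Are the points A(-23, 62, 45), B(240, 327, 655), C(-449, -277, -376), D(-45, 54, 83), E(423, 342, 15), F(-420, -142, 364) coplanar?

No

The plane through A, B, C has normal n = AB × AC = (95225, -149137, 23733) and equation n·P = -10368684.
Checking the remaining points: n·D = -10368684, n·E = -10368684, n·F = -10178234.
Since n·F = -10178234 ≠ -10368684, F is off the plane and the points are not all coplanar.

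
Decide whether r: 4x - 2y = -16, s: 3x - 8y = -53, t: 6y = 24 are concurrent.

No

Lines aᵢx + bᵢy = cᵢ with pairwise distinct directions are concurrent exactly when det[aᵢ bᵢ cᵢ] = 0.
Here the determinant is 360.
Nonzero, so no common point exists.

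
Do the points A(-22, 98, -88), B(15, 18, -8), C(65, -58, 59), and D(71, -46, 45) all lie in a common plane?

A normal to the plane through A, B, C is n = AB × AC = (720, 1521, 1188).
The plane has equation n·P = 28674. For D: n·D = 34614.
34614 ≠ 28674, so D is off the plane.

No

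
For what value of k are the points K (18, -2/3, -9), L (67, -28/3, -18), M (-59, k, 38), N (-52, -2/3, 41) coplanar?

2

Normal to plane KLN: n = (-1300/3, -1820, -1820/3); plane equation n·P = -3380/3.
Requiring n·M = -3380/3: (-1820)k + (7540/3) = -3380/3.
So k = 2.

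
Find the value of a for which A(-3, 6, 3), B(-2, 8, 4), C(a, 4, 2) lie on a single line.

-4

Collinearity requires AB × AC = 0; each component is linear in a.
The y-component gives (1)a + (4) = 0, so a = -4.
The remaining components then also vanish.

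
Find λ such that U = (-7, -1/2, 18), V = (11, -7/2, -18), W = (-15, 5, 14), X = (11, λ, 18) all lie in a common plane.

Coplanarity ⇔ det[UV; UW; UX] = 0.
Expanding, this is linear in λ: (360)λ + (3960) = 0.
So λ = -11.

-11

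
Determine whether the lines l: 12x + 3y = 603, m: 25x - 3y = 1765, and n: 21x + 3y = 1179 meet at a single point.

The three lines meet at one point iff the augmented coefficient matrix [aᵢ bᵢ cᵢ] has rank < 3, i.e. its determinant vanishes.
Here the determinant is 0.
It vanishes, so the lines are concurrent at (64, -55).

Yes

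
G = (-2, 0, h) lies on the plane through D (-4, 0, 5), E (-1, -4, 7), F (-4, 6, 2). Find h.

5

Coplanarity requires DE · (DF × DG) = 0.
DE = (3, -4, 2), DF = (0, 6, -3); the triple product is linear in h with coefficient 18 and constant term -90.
Setting it to zero: h = 5.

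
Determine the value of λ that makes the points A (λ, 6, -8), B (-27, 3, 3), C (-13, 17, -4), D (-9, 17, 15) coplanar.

-26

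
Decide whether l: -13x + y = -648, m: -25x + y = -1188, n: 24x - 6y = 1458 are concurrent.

The three lines meet at one point iff the augmented coefficient matrix [aᵢ bᵢ cᵢ] has rank < 3, i.e. its determinant vanishes.
Here the determinant is 0.
It vanishes, so the lines are concurrent at (45, -63).

Yes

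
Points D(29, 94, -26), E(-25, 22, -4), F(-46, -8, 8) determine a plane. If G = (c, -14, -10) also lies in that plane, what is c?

The plane through D, E, F has equation −204x + 186y + 108z = 8760.
Substituting G: (-204)c + (-3684) = 8760, so c = -61.

-61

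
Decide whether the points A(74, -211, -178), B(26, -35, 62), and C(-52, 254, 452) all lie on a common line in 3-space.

No

AB = (-48, 176, 240), AC = (-126, 465, 630).
Comparing components 2 and 3: (176)(630) − (240)(465) = -720 ≠ 0, so AB and AC are not parallel and the points are not collinear.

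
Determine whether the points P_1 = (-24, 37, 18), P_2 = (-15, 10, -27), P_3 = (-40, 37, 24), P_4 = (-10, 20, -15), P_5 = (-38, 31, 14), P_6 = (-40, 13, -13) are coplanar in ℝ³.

No

The plane through P_1, P_2, P_3 has normal n = P_1P_2 × P_1P_3 = (-162, 666, -432) and equation n·P = 20754.
Checking the remaining points: n·P_4 = 21420, n·P_5 = 20754, n·P_6 = 20754.
Since n·P_4 = 21420 ≠ 20754, P_4 is off the plane and the points are not all coplanar.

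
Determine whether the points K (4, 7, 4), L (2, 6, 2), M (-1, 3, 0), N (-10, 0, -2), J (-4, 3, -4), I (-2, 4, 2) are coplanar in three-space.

No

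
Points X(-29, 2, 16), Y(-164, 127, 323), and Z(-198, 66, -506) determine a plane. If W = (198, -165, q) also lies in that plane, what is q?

-77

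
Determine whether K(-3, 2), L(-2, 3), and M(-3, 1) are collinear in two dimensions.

KL = (1, 1), KM = (0, -1).
If collinear, KM would be a scalar multiple of KL. But (1)·(-1) ≠ (1)·(0) (difference -1), so they are not parallel; the points are not collinear.

No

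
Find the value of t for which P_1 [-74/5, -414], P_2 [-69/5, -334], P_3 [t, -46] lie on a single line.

-51/5

Collinearity: (P_3 − P_1) must be parallel to (P_2 − P_1) = (1, 80).
Cross-multiplying the components: (t − (-74/5))·(80) = (368)·(1).
Solving gives t = -51/5.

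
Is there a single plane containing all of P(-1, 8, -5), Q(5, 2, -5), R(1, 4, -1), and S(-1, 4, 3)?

Yes

With P as base: PQ = (6, -6, 0), PR = (2, -4, 4), PS = (0, -4, 8).
PR × PS = (-16, -16, -8).
PQ · (PR × PS) = 0.
The scalar triple product vanishes, so the four points are coplanar.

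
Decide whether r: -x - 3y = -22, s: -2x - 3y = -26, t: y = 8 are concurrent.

No

Lines aᵢx + bᵢy = cᵢ with pairwise distinct directions are concurrent exactly when det[aᵢ bᵢ cᵢ] = 0.
Here the determinant is -6.
Nonzero, so no common point exists.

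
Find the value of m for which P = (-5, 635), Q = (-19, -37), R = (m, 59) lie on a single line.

The three points are collinear iff det[PQ; PR] = 0.
This determinant is linear in m: (672)m + (11424) = 0, so m = -17.

-17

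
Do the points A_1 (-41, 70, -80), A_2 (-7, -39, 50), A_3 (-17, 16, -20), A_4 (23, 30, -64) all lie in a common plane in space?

A normal to the plane through A_1, A_2, A_3 is n = A_1A_2 × A_1A_3 = (480, 1080, 780).
The plane has equation n·P = -6480. For A_4: n·A_4 = -6480.
Equal, so A_4 lies in the plane and all four are coplanar.

Yes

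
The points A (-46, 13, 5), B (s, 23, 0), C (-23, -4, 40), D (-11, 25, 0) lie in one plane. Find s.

Normal to plane ACD: n = (-335, 1340, 871); plane equation n·P = 37185.
Requiring n·B = 37185: (-335)s + (30820) = 37185.
So s = -19.

-19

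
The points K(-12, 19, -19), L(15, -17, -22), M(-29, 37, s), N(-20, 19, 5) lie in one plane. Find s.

Coplanarity ⇔ det[KL; KM; KN] = 0.
Expanding, this is linear in s: (288)s + (2016) = 0.
So s = -7.

-7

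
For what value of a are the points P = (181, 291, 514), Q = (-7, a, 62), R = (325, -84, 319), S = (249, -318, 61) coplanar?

-65

The points are coplanar iff PQ · (PR × PS) = 0.
Expanding, this is linear in a: (51972)a + (3378180) = 0.
So a = -65.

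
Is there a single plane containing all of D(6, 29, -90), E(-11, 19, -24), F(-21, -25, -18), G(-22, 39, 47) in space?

The four points are coplanar iff the 3×3 determinant with rows DE, DF, DG is zero.
Rows: (-17, -10, 66), (-27, -54, 72), (-28, 10, 137).
Expanding along the first row: (-17)(-8118) − (-10)(-1683) + (66)(-1782) = 3564.
Nonzero ⇒ not coplanar.

No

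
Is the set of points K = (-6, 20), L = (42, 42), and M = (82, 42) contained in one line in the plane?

No

KL = (48, 22), KM = (88, 22).
Twice the signed area of △KLM is (48)(22) − (22)(88) = -880.
The area is nonzero, so the three points are not collinear.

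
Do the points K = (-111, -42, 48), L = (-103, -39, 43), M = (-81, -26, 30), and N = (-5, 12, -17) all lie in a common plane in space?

No

The four points are coplanar iff the 3×3 determinant with rows KL, KM, KN is zero.
Rows: (8, 3, -5), (30, 16, -18), (106, 54, -65).
Expanding along the first row: (8)(-68) − (3)(-42) + (-5)(-76) = -38.
Nonzero ⇒ not coplanar.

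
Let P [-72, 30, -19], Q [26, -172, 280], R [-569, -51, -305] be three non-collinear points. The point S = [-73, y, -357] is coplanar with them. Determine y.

A normal to the plane is n = PQ × PR = (81991, -120575, -108332).
S lies in the plane iff n · PS = 0.
This gives (-120575)y + (40151475) = 0, so y = 333.

333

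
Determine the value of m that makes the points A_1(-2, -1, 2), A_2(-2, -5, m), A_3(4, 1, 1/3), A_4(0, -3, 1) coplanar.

Normal to plane A_1A_3A_4: n = (-16/3, 8/3, -16); plane equation n·P = -24.
Requiring n·A_2 = -24: (-16)m + (-8/3) = -24.
So m = 4/3.

4/3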